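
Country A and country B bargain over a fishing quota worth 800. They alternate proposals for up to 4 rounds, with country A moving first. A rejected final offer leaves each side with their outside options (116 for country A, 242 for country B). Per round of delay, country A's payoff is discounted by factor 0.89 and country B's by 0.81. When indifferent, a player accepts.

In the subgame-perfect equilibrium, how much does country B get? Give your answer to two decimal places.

470.69

Round 4 (country B proposes): country A gets 116 if talks fail, so country B offers 116 and keeps 684.
Round 3 (country A proposes): country B can get 684 next round, worth 0.81 × 684 = 554.04 now. Country A offers 554.04 and keeps 800 − 554.04 = 245.96.
Round 2 (country B proposes): country A can get 245.96 next round, worth 0.89 × 245.96 = 218.9044 now; country B offers that and keeps 581.0956.
Round 1 (country A proposes): country B can get 581.0956 next round, worth 0.81 × 581.0956 = 470.687436 now. Country A offers 470.687436 and keeps 800 − 470.687436 = 329.312564.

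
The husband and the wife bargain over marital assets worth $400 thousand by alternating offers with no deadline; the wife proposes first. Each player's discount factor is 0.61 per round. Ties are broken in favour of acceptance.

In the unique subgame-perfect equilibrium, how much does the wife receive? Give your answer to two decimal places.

248.45

When the wife proposes, the husband accepts any offer worth at least 0.61 times what the husband would get by proposing next round; and vice versa.
This gives x = 400 − 0.61y and y = 400 − 0.61x, where x and y are each side's share when it proposes.
Hence (1 − 0.61·0.61)x = 400(1 − 0.61), i.e. 0.6279·x = 156.
x ≈ 248.4472; the husband's share is 400 − x ≈ 151.5528.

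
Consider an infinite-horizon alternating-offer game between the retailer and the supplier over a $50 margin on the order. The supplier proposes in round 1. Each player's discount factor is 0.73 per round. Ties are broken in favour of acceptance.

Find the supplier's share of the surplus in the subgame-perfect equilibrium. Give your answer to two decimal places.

28.90

When the supplier proposes, the retailer accepts any offer worth at least 0.73 times what the retailer would get by proposing next round; and vice versa.
This gives x = 50 − 0.73y and y = 50 − 0.73x, where x and y are each side's share when it proposes.
Hence (1 − 0.73·0.73)x = 50(1 − 0.73), i.e. 0.4671·x = 13.5.
x ≈ 28.9017; the retailer's share is 50 − x ≈ 21.0983.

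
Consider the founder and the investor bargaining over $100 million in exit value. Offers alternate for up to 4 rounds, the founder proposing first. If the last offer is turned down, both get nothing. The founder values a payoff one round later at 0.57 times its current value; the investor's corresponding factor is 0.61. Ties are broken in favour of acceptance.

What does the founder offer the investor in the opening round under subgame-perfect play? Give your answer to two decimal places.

Round 4 (the investor proposes): the founder will accept anything ≥ 0, so the investor offers 0 and keeps 100.
Round 3 (the founder proposes): the investor can get 100 next round, worth 0.61 × 100 = 61 now, so the founder offers 61, keeping 39.
Round 2 (the investor proposes): the founder can get 39 next round, worth 0.57 × 39 = 22.23 now. The investor offers 22.23 and keeps 100 − 22.23 = 77.77.
Round 1 (the founder proposes): the investor can get 77.77 next round, worth 0.61 × 77.77 = 47.4397 now; the founder offers that and keeps 52.5603.

47.44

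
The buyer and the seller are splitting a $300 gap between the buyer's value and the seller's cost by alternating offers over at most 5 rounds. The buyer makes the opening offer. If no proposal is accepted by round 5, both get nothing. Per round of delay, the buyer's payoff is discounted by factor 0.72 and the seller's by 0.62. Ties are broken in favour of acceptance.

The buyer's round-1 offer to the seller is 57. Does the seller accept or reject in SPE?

Round 5 (the buyer proposes): the seller will accept anything ≥ 0, so the buyer offers 0 and keeps 300.
Round 4 (the seller proposes): the buyer can get 300 next round, worth 0.72 × 300 = 216 now. The seller offers 216 and keeps 300 − 216 = 84.
Round 3 (the buyer proposes): the seller can get 84 next round, worth 0.62 × 84 = 52.08 now; the buyer offers that and keeps 247.92.
Round 2 (the seller proposes): the buyer can get 247.92 next round, worth 0.72 × 247.92 = 178.5024 now; the seller offers that and keeps 121.4976.
So by rejecting in round 1, the seller gets 121.4976 next round, worth 0.62 × 121.4976 = 75.328512 now.
Offer 57 < 75.328512, so the seller rejects.

Reject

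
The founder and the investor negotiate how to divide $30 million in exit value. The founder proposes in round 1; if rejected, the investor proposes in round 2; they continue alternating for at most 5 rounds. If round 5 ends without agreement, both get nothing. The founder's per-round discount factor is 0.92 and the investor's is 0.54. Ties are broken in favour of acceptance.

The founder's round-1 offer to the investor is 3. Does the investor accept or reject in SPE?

Accept

Work out the investor's continuation value if the offer is rejected.
Round 5 (the founder proposes): the investor will accept anything ≥ 0, so the founder offers 0 and keeps 30.
Round 4 (the investor proposes): the founder can get 30 next round, worth 0.92 × 30 = 27.6 now, so the investor offers 27.6, keeping 2.4.
Round 3 (the founder proposes): the investor can get 2.4 next round, worth 0.54 × 2.4 = 1.296 now. The founder offers 1.296 and keeps 30 − 1.296 = 28.704.
Round 2 (the investor proposes): the founder can get 28.704 next round, worth 0.92 × 28.704 = 26.40768 now; the investor offers that and keeps 3.59232.
So by rejecting in round 1, the investor gets 3.59232 next round, worth 0.54 × 3.59232 = 1.9398528 now.
Offer 3 ≥ 1.9398528, so the investor accepts.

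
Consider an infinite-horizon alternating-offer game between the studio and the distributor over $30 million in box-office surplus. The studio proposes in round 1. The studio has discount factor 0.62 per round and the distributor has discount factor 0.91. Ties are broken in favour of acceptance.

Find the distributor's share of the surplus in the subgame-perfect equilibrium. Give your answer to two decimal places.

23.80

Let x be the studio's share when the studio proposes and y be the distributor's share when the distributor proposes.
The distributor accepts iff offered ≥ 0.91·y, so x = 30 − 0.91y. Symmetrically y = 30 − 0.62x.
Substituting: x = 30 − 0.91(30 − 0.62x), giving x(1 − 0.62·0.91) = 30(1 − 0.91).
So x = 30 × 0.09 / 0.4358 ≈ 6.1955, and the distributor receives 30 − x ≈ 23.8045.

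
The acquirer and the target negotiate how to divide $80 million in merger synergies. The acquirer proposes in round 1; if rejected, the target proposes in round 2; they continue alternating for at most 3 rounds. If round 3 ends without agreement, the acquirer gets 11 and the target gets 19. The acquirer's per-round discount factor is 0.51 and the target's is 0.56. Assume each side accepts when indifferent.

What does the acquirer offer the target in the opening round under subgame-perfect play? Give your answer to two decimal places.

27.38

By backward induction:
Round 3 (the acquirer proposes): the target gets 19 if talks fail, so the acquirer offers 19 and keeps 61.
Round 2 (the target proposes): the acquirer can get 61 next round, worth 0.51 × 61 = 31.11 now; the target offers that and keeps 48.89.
Round 1 (the acquirer proposes): the target can get 48.89 next round, worth 0.56 × 48.89 = 27.3784 now. The acquirer offers 27.3784 and keeps 80 − 27.3784 = 52.6216.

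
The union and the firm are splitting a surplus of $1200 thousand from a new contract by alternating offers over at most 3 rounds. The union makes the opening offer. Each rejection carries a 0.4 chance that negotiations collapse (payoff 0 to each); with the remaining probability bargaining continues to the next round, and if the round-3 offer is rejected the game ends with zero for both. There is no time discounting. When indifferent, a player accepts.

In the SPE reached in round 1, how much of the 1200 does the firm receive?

Round 3 (the union proposes): rejection yields 0 for the firm; the union offers 0 and keeps 1200.
Round 2 (the firm proposes): rejecting gives the union an expected 0.6 × 1200 = 720; the firm offers that and keeps 480.
Round 1 (the union proposes): rejecting gives the firm an expected 0.6 × 480 = 288; the union offers that and keeps 912.

288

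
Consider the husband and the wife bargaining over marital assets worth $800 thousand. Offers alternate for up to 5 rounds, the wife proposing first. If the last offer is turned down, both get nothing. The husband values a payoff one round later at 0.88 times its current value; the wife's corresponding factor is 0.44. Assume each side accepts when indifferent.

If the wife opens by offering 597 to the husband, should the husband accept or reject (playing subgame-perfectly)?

Work out the husband's continuation value if the offer is rejected.
Round 5 (the wife proposes): rejection yields 0 for the husband; the wife offers 0 and keeps 800.
Round 4 (the husband proposes): the wife can get 800 next round, worth 0.44 × 800 = 352 now, so the husband offers 352, keeping 448.
Round 3 (the wife proposes): the husband can get 448 next round, worth 0.88 × 448 = 394.24 now. The wife offers 394.24 and keeps 800 − 394.24 = 405.76.
Round 2 (the husband proposes): the wife can get 405.76 next round, worth 0.44 × 405.76 = 178.5344 now; the husband offers that and keeps 621.4656.
So by rejecting in round 1, the husband gets 621.4656 next round, worth 0.88 × 621.4656 = 546.889728 now.
Offer 597 ≥ 546.889728, so the husband accepts.

Accept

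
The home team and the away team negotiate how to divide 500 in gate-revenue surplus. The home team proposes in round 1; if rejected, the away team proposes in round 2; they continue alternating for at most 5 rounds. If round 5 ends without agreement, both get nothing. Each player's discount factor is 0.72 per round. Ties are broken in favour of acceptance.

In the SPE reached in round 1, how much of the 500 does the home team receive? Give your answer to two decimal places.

Round 5 (the home team proposes): rejection yields 0 for the away team; the home team offers 0 and keeps 500.
Round 4 (the away team proposes): the home team can get 500 next round, worth 0.72 × 500 = 360 now, so the away team offers 360, keeping 140.
Round 3 (the home team proposes): the away team can get 140 next round, worth 0.72 × 140 = 100.8 now; the home team offers that and keeps 399.2.
Round 2 (the away team proposes): the home team can get 399.2 next round, worth 0.72 × 399.2 = 287.424 now, so the away team offers 287.424, keeping 212.576.
Round 1 (the home team proposes): the away team can get 212.576 next round, worth 0.72 × 212.576 = 153.05472 now; the home team offers that and keeps 346.94528.

346.95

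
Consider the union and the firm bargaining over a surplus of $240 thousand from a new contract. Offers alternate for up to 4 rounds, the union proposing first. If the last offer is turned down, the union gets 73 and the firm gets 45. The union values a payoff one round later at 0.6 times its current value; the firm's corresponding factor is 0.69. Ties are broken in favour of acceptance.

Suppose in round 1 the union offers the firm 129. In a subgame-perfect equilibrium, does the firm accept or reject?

Work out the firm's continuation value if the offer is rejected.
Round 4 (the firm proposes): the union gets 73 if talks fail, so the firm offers 73 and keeps 167.
Round 3 (the union proposes): the firm can get 167 next round, worth 0.69 × 167 = 115.23 now; the union offers that and keeps 124.77.
Round 2 (the firm proposes): the union can get 124.77 next round, worth 0.6 × 124.77 = 74.862 now; the firm offers that and keeps 165.138.
So by rejecting in round 1, the firm gets 165.138 next round, worth 0.69 × 165.138 = 113.94522 now.
Offer 129 ≥ 113.94522, so the firm accepts.

Accept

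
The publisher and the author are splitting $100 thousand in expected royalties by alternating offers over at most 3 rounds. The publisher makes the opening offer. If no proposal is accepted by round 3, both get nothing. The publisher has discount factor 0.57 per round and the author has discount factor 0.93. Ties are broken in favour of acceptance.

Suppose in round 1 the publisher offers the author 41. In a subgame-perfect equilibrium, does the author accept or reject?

Round 3 (the publisher proposes): the author will accept anything ≥ 0, so the publisher offers 0 and keeps 100.
Round 2 (the author proposes): the publisher can get 100 next round, worth 0.57 × 100 = 57 now. The author offers 57 and keeps 100 − 57 = 43.
So by rejecting in round 1, the author gets 43 next round, worth 0.93 × 43 = 39.99 now.
Offer 41 ≥ 39.99, so the author accepts.

Accept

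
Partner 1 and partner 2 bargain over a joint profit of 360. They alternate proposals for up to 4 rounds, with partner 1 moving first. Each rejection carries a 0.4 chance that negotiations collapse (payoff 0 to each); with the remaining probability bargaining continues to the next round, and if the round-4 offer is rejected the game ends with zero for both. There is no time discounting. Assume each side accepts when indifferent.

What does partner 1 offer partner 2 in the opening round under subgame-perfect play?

164.16

Round 4 (partner 2 proposes): rejection yields 0 for partner 1; partner 2 offers 0 and keeps 360.
Round 3 (partner 1 proposes): rejecting gives partner 2 an expected 0.6 × 360 = 216, so partner 1 offers 216, keeping 144.
Round 2 (partner 2 proposes): rejecting gives partner 1 an expected 0.6 × 144 = 86.4. Partner 2 offers 86.4 and keeps 360 − 86.4 = 273.6.
Round 1 (partner 1 proposes): rejecting gives partner 2 an expected 0.6 × 273.6 = 164.16; partner 1 offers that and keeps 195.84.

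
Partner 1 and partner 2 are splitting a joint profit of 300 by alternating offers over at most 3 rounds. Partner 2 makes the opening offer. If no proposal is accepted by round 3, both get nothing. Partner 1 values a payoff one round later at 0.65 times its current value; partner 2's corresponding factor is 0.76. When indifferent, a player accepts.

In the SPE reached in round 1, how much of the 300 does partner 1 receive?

Round 3 (partner 2 proposes): rejection yields 0 for partner 1; partner 2 offers 0 and keeps 300.
Round 2 (partner 1 proposes): partner 2 can get 300 next round, worth 0.76 × 300 = 228 now, so partner 1 offers 228, keeping 72.
Round 1 (partner 2 proposes): partner 1 can get 72 next round, worth 0.65 × 72 = 46.8 now; partner 2 offers that and keeps 253.2.

46.8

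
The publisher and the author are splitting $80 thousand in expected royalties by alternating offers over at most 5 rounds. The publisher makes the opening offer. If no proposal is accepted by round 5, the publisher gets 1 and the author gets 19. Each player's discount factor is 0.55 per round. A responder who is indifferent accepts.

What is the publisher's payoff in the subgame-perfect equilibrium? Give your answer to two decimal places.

Solve by backward induction from round 5.
Round 5 (the publisher proposes): the author gets 19 if talks fail, so the publisher offers 19 and keeps 61.
Round 4 (the author proposes): the publisher can get 61 next round, worth 0.55 × 61 = 33.55 now. The author offers 33.55 and keeps 80 − 33.55 = 46.45.
Round 3 (the publisher proposes): the author can get 46.45 next round, worth 0.55 × 46.45 = 25.5475 now; the publisher offers that and keeps 54.4525.
Round 2 (the author proposes): the publisher can get 54.4525 next round, worth 0.55 × 54.4525 = 29.948875 now; the author offers that and keeps 50.051125.
Round 1 (the publisher proposes): the author can get 50.051125 next round, worth 0.55 × 50.051125 = 27.52811875 now. The publisher offers 27.52811875 and keeps 80 − 27.52811875 = 52.47188125.

52.47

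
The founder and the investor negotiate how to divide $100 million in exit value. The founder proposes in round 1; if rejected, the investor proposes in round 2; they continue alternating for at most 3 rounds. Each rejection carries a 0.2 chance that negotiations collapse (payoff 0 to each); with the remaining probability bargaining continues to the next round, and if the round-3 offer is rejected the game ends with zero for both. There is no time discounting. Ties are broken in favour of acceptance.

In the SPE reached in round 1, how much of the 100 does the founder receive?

84

Round 3 (the founder proposes): the investor will accept anything ≥ 0, so the founder offers 0 and keeps 100.
Round 2 (the investor proposes): rejecting gives the founder an expected 0.8 × 100 = 80; the investor offers that and keeps 20.
Round 1 (the founder proposes): rejecting gives the investor an expected 0.8 × 20 = 16, so the founder offers 16, keeping 84.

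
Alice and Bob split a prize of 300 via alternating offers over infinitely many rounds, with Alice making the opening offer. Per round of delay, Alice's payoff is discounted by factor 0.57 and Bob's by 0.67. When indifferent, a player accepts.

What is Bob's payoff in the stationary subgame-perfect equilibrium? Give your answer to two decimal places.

In a stationary SPE each proposer offers the other exactly their discounted continuation value.
If Alice keeps x when proposing and Bob keeps y when proposing, then x = 300 − 0.67y and y = 300 − 0.57x.
Solving: x = 300(1 − 0.67) / (1 − 0.57·0.67) = 99 / 0.6181 ≈ 160.1683.
Bob gets 300 − 160.1683 ≈ 139.8317.

139.83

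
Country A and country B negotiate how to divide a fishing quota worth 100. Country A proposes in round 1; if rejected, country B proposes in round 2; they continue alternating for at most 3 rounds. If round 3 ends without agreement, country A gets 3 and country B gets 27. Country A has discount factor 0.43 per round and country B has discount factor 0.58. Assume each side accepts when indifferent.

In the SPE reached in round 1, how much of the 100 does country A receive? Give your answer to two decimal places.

60.21

Round 3 (country A proposes): country B gets 27 if talks fail, so country A offers 27 and keeps 73.
Round 2 (country B proposes): country A can get 73 next round, worth 0.43 × 73 = 31.39 now, so country B offers 31.39, keeping 68.61.
Round 1 (country A proposes): country B can get 68.61 next round, worth 0.58 × 68.61 = 39.7938 now, so country A offers 39.7938, keeping 60.2062.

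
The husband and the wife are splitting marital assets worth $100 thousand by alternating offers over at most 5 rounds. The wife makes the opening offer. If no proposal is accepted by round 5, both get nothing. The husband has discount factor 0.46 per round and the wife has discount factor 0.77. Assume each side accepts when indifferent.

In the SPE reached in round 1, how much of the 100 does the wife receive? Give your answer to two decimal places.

85.67

Round 5 (the wife proposes): the husband will accept anything ≥ 0, so the wife offers 0 and keeps 100.
Round 4 (the husband proposes): the wife can get 100 next round, worth 0.77 × 100 = 77 now; the husband offers that and keeps 23.
Round 3 (the wife proposes): the husband can get 23 next round, worth 0.46 × 23 = 10.58 now. The wife offers 10.58 and keeps 100 − 10.58 = 89.42.
Round 2 (the husband proposes): the wife can get 89.42 next round, worth 0.77 × 89.42 = 68.8534 now; the husband offers that and keeps 31.1466.
Round 1 (the wife proposes): the husband can get 31.1466 next round, worth 0.46 × 31.1466 = 14.327436 now. The wife offers 14.327436 and keeps 100 − 14.327436 = 85.672564.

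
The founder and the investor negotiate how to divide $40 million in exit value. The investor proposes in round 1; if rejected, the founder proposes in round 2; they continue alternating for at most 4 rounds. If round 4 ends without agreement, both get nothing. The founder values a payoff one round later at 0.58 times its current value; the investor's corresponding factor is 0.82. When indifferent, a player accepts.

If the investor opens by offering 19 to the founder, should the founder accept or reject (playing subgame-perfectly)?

Work out the founder's continuation value if the offer is rejected.
Round 4 (the founder proposes): rejection yields 0 for the investor; the founder offers 0 and keeps 40.
Round 3 (the investor proposes): the founder can get 40 next round, worth 0.58 × 40 = 23.2 now, so the investor offers 23.2, keeping 16.8.
Round 2 (the founder proposes): the investor can get 16.8 next round, worth 0.82 × 16.8 = 13.776 now, so the founder offers 13.776, keeping 26.224.
So by rejecting in round 1, the founder gets 26.224 next round, worth 0.58 × 26.224 = 15.20992 now.
Offer 19 ≥ 15.20992, so the founder accepts.

Accept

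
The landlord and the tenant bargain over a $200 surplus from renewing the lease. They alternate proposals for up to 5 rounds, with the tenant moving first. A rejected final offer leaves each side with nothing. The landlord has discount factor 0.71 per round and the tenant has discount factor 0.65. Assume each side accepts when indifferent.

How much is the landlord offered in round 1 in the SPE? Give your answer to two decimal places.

Round 5 (the tenant proposes): rejection yields 0 for the landlord; the tenant offers 0 and keeps 200.
Round 4 (the landlord proposes): the tenant can get 200 next round, worth 0.65 × 200 = 130 now. The landlord offers 130 and keeps 200 − 130 = 70.
Round 3 (the tenant proposes): the landlord can get 70 next round, worth 0.71 × 70 = 49.7 now, so the tenant offers 49.7, keeping 150.3.
Round 2 (the landlord proposes): the tenant can get 150.3 next round, worth 0.65 × 150.3 = 97.695 now, so the landlord offers 97.695, keeping 102.305.
Round 1 (the tenant proposes): the landlord can get 102.305 next round, worth 0.71 × 102.305 = 72.63655 now; the tenant offers that and keeps 127.36345.

72.64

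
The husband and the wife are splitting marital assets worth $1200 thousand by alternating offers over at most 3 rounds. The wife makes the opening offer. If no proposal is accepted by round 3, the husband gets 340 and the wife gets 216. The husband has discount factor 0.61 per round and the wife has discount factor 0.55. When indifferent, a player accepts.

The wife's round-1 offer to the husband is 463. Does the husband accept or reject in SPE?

Work out the husband's continuation value if the offer is rejected.
Round 3 (the wife proposes): the husband gets 340 if talks fail, so the wife offers 340 and keeps 860.
Round 2 (the husband proposes): the wife can get 860 next round, worth 0.55 × 860 = 473 now; the husband offers that and keeps 727.
So by rejecting in round 1, the husband gets 727 next round, worth 0.61 × 727 = 443.47 now.
Offer 463 ≥ 443.47, so the husband accepts.

Accept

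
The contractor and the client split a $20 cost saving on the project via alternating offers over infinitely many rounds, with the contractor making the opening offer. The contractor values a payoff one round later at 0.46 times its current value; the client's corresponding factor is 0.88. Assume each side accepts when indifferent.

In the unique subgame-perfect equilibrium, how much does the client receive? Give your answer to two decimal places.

15.97

Let x be the contractor's share when the contractor proposes and y be the client's share when the client proposes.
The client accepts iff offered ≥ 0.88·y, so x = 20 − 0.88y. Symmetrically y = 20 − 0.46x.
Substituting: x = 20 − 0.88(20 − 0.46x), giving x(1 − 0.46·0.88) = 20(1 − 0.88).
So x = 20 × 0.12 / 0.5952 ≈ 4.0323, and the client receives 20 − x ≈ 15.9677.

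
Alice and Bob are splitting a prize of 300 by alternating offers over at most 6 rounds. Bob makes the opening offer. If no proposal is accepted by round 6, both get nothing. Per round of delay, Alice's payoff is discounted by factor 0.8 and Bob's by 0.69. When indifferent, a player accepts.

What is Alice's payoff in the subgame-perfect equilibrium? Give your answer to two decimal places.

Round 6 (Alice proposes): rejection yields 0 for Bob; Alice offers 0 and keeps 300.
Round 5 (Bob proposes): Alice can get 300 next round, worth 0.8 × 300 = 240 now, so Bob offers 240, keeping 60.
Round 4 (Alice proposes): Bob can get 60 next round, worth 0.69 × 60 = 41.4 now; Alice offers that and keeps 258.6.
Round 3 (Bob proposes): Alice can get 258.6 next round, worth 0.8 × 258.6 = 206.88 now. Bob offers 206.88 and keeps 300 − 206.88 = 93.12.
Round 2 (Alice proposes): Bob can get 93.12 next round, worth 0.69 × 93.12 = 64.2528 now; Alice offers that and keeps 235.7472.
Round 1 (Bob proposes): Alice can get 235.7472 next round, worth 0.8 × 235.7472 = 188.59776 now. Bob offers 188.59776 and keeps 300 − 188.59776 = 111.40224.

188.60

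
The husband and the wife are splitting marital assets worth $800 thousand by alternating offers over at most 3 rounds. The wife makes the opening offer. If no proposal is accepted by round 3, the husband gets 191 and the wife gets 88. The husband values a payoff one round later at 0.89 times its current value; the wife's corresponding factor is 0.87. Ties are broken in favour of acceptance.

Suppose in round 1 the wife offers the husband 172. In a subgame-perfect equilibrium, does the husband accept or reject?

Reject

Round 3 (the wife proposes): the husband gets 191 if talks fail, so the wife offers 191 and keeps 609.
Round 2 (the husband proposes): the wife can get 609 next round, worth 0.87 × 609 = 529.83 now, so the husband offers 529.83, keeping 270.17.
So by rejecting in round 1, the husband gets 270.17 next round, worth 0.89 × 270.17 = 240.4513 now.
Offer 172 < 240.4513, so the husband rejects.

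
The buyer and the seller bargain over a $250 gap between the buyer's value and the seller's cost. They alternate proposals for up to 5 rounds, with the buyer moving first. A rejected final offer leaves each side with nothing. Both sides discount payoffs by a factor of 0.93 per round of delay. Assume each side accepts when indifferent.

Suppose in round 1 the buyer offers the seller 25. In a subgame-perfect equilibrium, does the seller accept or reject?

Reject

Round 5 (the buyer proposes): rejection yields 0 for the seller; the buyer offers 0 and keeps 250.
Round 4 (the seller proposes): the buyer can get 250 next round, worth 0.93 × 250 = 232.5 now; the seller offers that and keeps 17.5.
Round 3 (the buyer proposes): the seller can get 17.5 next round, worth 0.93 × 17.5 = 16.275 now, so the buyer offers 16.275, keeping 233.725.
Round 2 (the seller proposes): the buyer can get 233.725 next round, worth 0.93 × 233.725 = 217.36425 now, so the seller offers 217.36425, keeping 32.63575.
So by rejecting in round 1, the seller gets 32.63575 next round, worth 0.93 × 32.63575 = 30.3512475 now.
Offer 25 < 30.3512475, so the seller rejects.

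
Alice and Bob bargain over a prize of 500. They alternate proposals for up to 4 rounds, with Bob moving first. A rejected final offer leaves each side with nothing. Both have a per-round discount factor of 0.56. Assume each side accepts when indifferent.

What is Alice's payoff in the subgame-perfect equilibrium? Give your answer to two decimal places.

211.01

Round 4 (Alice proposes): Bob will accept anything ≥ 0, so Alice offers 0 and keeps 500.
Round 3 (Bob proposes): Alice can get 500 next round, worth 0.56 × 500 = 280 now. Bob offers 280 and keeps 500 − 280 = 220.
Round 2 (Alice proposes): Bob can get 220 next round, worth 0.56 × 220 = 123.2 now, so Alice offers 123.2, keeping 376.8.
Round 1 (Bob proposes): Alice can get 376.8 next round, worth 0.56 × 376.8 = 211.008 now; Bob offers that and keeps 288.992.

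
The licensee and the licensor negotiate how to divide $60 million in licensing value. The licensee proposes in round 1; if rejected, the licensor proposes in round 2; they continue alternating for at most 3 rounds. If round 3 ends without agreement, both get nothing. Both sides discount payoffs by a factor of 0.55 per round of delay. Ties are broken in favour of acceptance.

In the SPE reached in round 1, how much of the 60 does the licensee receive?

45.15

Round 3 (the licensee proposes): the licensor will accept anything ≥ 0, so the licensee offers 0 and keeps 60.
Round 2 (the licensor proposes): the licensee can get 60 next round, worth 0.55 × 60 = 33 now, so the licensor offers 33, keeping 27.
Round 1 (the licensee proposes): the licensor can get 27 next round, worth 0.55 × 27 = 14.85 now. The licensee offers 14.85 and keeps 60 − 14.85 = 45.15.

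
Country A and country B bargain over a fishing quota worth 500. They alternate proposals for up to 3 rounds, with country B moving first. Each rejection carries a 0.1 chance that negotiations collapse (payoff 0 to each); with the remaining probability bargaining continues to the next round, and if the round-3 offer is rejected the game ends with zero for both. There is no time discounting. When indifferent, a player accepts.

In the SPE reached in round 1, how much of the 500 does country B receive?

455

By backward induction:
Round 3 (country B proposes): country A will accept anything ≥ 0, so country B offers 0 and keeps 500.
Round 2 (country A proposes): rejecting gives country B an expected 0.9 × 500 = 450. Country A offers 450 and keeps 500 − 450 = 50.
Round 1 (country B proposes): rejecting gives country A an expected 0.9 × 50 = 45; country B offers that and keeps 455.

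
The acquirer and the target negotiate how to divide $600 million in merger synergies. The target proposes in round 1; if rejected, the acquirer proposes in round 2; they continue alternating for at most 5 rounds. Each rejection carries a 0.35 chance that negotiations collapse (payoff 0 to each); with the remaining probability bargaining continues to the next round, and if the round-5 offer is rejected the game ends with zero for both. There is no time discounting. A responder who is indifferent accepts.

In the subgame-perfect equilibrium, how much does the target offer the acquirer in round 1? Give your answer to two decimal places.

Round 5 (the target proposes): rejection yields 0 for the acquirer; the target offers 0 and keeps 600.
Round 4 (the acquirer proposes): rejecting gives the target an expected 0.65 × 600 = 390; the acquirer offers that and keeps 210.
Round 3 (the target proposes): rejecting gives the acquirer an expected 0.65 × 210 = 136.5. The target offers 136.5 and keeps 600 − 136.5 = 463.5.
Round 2 (the acquirer proposes): rejecting gives the target an expected 0.65 × 463.5 = 301.275; the acquirer offers that and keeps 298.725.
Round 1 (the target proposes): rejecting gives the acquirer an expected 0.65 × 298.725 = 194.17125, so the target offers 194.17125, keeping 405.82875.

194.17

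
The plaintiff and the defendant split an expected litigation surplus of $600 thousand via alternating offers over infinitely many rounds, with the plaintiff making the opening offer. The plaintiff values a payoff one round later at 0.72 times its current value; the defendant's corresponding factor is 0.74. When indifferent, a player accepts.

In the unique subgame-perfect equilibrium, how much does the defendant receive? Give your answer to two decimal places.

In a stationary SPE each proposer offers the other exactly their discounted continuation value.
If the plaintiff keeps x when proposing and the defendant keeps y when proposing, then x = 600 − 0.74y and y = 600 − 0.72x.
Solving: x = 600(1 − 0.74) / (1 − 0.72·0.74) = 156 / 0.4672 ≈ 333.9041.
The defendant gets 600 − 333.9041 ≈ 266.0959.

266.10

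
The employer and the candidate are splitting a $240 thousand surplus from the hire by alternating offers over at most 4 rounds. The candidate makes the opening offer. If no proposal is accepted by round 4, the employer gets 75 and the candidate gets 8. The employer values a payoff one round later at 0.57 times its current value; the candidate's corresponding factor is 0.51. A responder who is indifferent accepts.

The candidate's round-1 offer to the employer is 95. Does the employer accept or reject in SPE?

Round 4 (the employer proposes): the candidate gets 8 if talks fail, so the employer offers 8 and keeps 232.
Round 3 (the candidate proposes): the employer can get 232 next round, worth 0.57 × 232 = 132.24 now. The candidate offers 132.24 and keeps 240 − 132.24 = 107.76.
Round 2 (the employer proposes): the candidate can get 107.76 next round, worth 0.51 × 107.76 = 54.9576 now; the employer offers that and keeps 185.0424.
So by rejecting in round 1, the employer gets 185.0424 next round, worth 0.57 × 185.0424 = 105.474168 now.
Offer 95 < 105.474168, so the employer rejects.

Reject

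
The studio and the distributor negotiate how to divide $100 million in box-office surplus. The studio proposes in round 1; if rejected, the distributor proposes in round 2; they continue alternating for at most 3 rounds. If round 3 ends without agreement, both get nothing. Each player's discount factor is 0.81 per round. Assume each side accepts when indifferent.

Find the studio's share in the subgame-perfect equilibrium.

Round 3 (the studio proposes): the distributor will accept anything ≥ 0, so the studio offers 0 and keeps 100.
Round 2 (the distributor proposes): the studio can get 100 next round, worth 0.81 × 100 = 81 now. The distributor offers 81 and keeps 100 − 81 = 19.
Round 1 (the studio proposes): the distributor can get 19 next round, worth 0.81 × 19 = 15.39 now; the studio offers that and keeps 84.61.

84.61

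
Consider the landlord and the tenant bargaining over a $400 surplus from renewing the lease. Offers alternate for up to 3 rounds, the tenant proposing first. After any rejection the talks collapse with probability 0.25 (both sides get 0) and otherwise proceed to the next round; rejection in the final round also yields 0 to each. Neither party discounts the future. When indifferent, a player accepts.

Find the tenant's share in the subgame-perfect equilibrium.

Round 3 (the tenant proposes): rejection yields 0 for the landlord; the tenant offers 0 and keeps 400.
Round 2 (the landlord proposes): rejecting gives the tenant an expected 0.75 × 400 = 300. The landlord offers 300 and keeps 400 − 300 = 100.
Round 1 (the tenant proposes): rejecting gives the landlord an expected 0.75 × 100 = 75; the tenant offers that and keeps 325.

325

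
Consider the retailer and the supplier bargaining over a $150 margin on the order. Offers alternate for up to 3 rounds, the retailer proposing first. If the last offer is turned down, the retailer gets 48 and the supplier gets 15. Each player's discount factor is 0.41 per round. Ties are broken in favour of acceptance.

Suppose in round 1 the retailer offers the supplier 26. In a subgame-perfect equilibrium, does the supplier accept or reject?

Reject

Work out the supplier's continuation value if the offer is rejected.
Round 3 (the retailer proposes): the supplier gets 15 if talks fail, so the retailer offers 15 and keeps 135.
Round 2 (the supplier proposes): the retailer can get 135 next round, worth 0.41 × 135 = 55.35 now, so the supplier offers 55.35, keeping 94.65.
So by rejecting in round 1, the supplier gets 94.65 next round, worth 0.41 × 94.65 = 38.8065 now.
Offer 26 < 38.8065, so the supplier rejects.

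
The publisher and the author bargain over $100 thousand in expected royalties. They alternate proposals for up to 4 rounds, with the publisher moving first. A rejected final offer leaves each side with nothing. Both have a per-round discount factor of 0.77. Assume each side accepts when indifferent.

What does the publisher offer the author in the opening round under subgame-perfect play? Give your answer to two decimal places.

63.36

Solve by backward induction from round 4.
Round 4 (the author proposes): rejection yields 0 for the publisher; the author offers 0 and keeps 100.
Round 3 (the publisher proposes): the author can get 100 next round, worth 0.77 × 100 = 77 now. The publisher offers 77 and keeps 100 − 77 = 23.
Round 2 (the author proposes): the publisher can get 23 next round, worth 0.77 × 23 = 17.71 now; the author offers that and keeps 82.29.
Round 1 (the publisher proposes): the author can get 82.29 next round, worth 0.77 × 82.29 = 63.3633 now. The publisher offers 63.3633 and keeps 100 − 63.3633 = 36.6367.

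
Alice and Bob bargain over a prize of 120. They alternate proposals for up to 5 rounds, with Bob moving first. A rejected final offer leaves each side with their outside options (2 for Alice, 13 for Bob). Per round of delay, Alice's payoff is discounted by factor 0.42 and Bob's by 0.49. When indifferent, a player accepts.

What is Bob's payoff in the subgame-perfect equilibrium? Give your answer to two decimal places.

88.92

Round 5 (Bob proposes): Alice gets 2 if talks fail, so Bob offers 2 and keeps 118.
Round 4 (Alice proposes): Bob can get 118 next round, worth 0.49 × 118 = 57.82 now. Alice offers 57.82 and keeps 120 − 57.82 = 62.18.
Round 3 (Bob proposes): Alice can get 62.18 next round, worth 0.42 × 62.18 = 26.1156 now, so Bob offers 26.1156, keeping 93.8844.
Round 2 (Alice proposes): Bob can get 93.8844 next round, worth 0.49 × 93.8844 = 46.003356 now, so Alice offers 46.003356, keeping 73.996644.
Round 1 (Bob proposes): Alice can get 73.996644 next round, worth 0.42 × 73.996644 = 31.07859048 now, so Bob offers 31.07859048, keeping 88.92140952.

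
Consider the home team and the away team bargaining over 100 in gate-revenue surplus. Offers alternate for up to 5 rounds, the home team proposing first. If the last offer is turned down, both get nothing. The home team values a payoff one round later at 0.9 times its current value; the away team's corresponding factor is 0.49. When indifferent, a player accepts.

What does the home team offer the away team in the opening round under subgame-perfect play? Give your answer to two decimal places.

7.06

Round 5 (the home team proposes): rejection yields 0 for the away team; the home team offers 0 and keeps 100.
Round 4 (the away team proposes): the home team can get 100 next round, worth 0.9 × 100 = 90 now. The away team offers 90 and keeps 100 − 90 = 10.
Round 3 (the home team proposes): the away team can get 10 next round, worth 0.49 × 10 = 4.9 now, so the home team offers 4.9, keeping 95.1.
Round 2 (the away team proposes): the home team can get 95.1 next round, worth 0.9 × 95.1 = 85.59 now. The away team offers 85.59 and keeps 100 − 85.59 = 14.41.
Round 1 (the home team proposes): the away team can get 14.41 next round, worth 0.49 × 14.41 = 7.0609 now. The home team offers 7.0609 and keeps 100 − 7.0609 = 92.9391.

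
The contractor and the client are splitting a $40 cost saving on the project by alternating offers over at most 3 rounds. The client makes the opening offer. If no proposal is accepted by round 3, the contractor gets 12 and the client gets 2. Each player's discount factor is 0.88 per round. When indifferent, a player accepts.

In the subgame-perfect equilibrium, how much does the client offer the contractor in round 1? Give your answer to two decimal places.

13.52

Solve by backward induction from round 3.
Round 3 (the client proposes): the contractor gets 12 if talks fail, so the client offers 12 and keeps 28.
Round 2 (the contractor proposes): the client can get 28 next round, worth 0.88 × 28 = 24.64 now; the contractor offers that and keeps 15.36.
Round 1 (the client proposes): the contractor can get 15.36 next round, worth 0.88 × 15.36 = 13.5168 now, so the client offers 13.5168, keeping 26.4832.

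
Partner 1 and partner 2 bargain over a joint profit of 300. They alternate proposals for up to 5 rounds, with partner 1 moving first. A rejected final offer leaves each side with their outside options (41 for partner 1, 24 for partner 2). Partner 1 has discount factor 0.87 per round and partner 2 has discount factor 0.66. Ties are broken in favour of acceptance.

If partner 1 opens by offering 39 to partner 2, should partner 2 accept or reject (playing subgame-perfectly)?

Reject

Round 5 (partner 1 proposes): partner 2 gets 24 if talks fail, so partner 1 offers 24 and keeps 276.
Round 4 (partner 2 proposes): partner 1 can get 276 next round, worth 0.87 × 276 = 240.12 now, so partner 2 offers 240.12, keeping 59.88.
Round 3 (partner 1 proposes): partner 2 can get 59.88 next round, worth 0.66 × 59.88 = 39.5208 now; partner 1 offers that and keeps 260.4792.
Round 2 (partner 2 proposes): partner 1 can get 260.4792 next round, worth 0.87 × 260.4792 = 226.616904 now; partner 2 offers that and keeps 73.383096.
So by rejecting in round 1, partner 2 gets 73.383096 next round, worth 0.66 × 73.383096 = 48.43284336 now.
Offer 39 < 48.43284336, so partner 2 rejects.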